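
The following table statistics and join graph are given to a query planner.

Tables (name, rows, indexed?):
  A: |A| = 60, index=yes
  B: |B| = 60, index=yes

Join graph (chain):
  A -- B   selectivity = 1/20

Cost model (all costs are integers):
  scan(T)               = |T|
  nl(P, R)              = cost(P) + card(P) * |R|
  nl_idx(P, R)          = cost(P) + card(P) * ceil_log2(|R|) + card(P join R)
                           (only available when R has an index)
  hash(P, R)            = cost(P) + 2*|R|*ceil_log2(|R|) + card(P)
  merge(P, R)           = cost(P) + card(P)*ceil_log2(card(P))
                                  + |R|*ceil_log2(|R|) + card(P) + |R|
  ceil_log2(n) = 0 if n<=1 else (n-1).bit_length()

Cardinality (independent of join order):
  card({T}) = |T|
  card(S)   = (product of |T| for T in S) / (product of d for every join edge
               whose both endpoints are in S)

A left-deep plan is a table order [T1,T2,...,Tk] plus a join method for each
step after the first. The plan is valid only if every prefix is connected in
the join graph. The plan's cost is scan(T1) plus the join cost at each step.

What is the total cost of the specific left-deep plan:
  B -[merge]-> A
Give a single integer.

step 1: scan B: cost=60, card=60
step 2: join A via merge
    card(P join A) = 60*60/(20) = 180
    cost = 60 + 60*6 + 60*6 + 60 + 60 = 900

900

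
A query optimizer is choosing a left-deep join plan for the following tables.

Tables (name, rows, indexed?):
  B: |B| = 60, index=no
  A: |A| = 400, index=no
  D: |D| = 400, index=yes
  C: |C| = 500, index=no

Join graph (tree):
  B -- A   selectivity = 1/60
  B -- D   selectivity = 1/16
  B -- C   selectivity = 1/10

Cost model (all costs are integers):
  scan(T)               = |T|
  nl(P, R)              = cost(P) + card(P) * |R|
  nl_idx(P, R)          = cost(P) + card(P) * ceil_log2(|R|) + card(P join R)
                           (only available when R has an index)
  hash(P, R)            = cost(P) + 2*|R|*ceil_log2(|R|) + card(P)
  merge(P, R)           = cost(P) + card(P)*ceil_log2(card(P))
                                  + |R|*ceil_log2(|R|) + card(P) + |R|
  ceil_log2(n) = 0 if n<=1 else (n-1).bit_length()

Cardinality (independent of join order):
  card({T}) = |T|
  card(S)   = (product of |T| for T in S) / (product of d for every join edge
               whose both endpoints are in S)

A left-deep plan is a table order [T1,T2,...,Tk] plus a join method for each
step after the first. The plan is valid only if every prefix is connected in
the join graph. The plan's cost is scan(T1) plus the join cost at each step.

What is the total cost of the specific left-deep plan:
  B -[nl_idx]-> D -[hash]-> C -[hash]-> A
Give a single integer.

94800

step 1: scan B: cost=60, card=60
step 2: join D via nl_idx
    card(P join D) = 60*400/(16) = 1500
    cost = 60 + 60*9 + 1500 = 2100
step 3: join C via hash
    card(P join C) = 1500*500/(10) = 75000
    cost = 2100 + 2*500*9 + 1500 = 12600
step 4: join A via hash
    card(P join A) = 75000*400/(60) = 500000
    cost = 12600 + 2*400*9 + 75000 = 94800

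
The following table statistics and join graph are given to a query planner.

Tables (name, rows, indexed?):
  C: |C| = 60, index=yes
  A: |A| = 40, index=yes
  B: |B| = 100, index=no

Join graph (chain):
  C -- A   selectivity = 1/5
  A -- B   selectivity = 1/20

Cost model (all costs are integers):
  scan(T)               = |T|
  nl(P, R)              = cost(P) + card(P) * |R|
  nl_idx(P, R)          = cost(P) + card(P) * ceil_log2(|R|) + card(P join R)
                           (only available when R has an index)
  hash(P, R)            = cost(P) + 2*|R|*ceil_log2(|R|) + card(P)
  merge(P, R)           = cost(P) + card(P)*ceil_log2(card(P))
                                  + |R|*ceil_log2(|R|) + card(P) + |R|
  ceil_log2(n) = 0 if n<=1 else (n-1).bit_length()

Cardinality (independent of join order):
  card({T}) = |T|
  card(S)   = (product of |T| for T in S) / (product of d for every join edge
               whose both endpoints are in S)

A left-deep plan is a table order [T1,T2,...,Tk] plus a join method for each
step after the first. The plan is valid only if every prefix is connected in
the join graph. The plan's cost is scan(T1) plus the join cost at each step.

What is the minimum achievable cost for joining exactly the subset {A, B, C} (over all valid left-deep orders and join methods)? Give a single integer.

1600

Selinger DP over subsets of {A,B,C}:
  {C}: scan cost=60, card=60
  {A}: scan cost=40, card=40
  {B}: scan cost=100, card=100
  {AC}: card=480; try (A,hash)→600, (C,merge)→740, (C,nl_idx)→760, (A,merge)→760, (C,hash)→800, (A,nl_idx)→900 …(+2); best=600 via (A,hash)
  {AB}: card=200; try (A,hash)→680, (A,nl_idx)→900, (B,merge)→1120, (A,merge)→1180, (B,hash)→1480, (B,nl)→4040 …(+1); best=680 via (A,hash)
  {ABC}: card=2400; try (C,hash)→1600, (B,hash)→2480, (C,merge)→2900, (C,nl_idx)→4280, (B,merge)→6200, (C,nl)→12680 …(+1); best=1600 via (C,hash)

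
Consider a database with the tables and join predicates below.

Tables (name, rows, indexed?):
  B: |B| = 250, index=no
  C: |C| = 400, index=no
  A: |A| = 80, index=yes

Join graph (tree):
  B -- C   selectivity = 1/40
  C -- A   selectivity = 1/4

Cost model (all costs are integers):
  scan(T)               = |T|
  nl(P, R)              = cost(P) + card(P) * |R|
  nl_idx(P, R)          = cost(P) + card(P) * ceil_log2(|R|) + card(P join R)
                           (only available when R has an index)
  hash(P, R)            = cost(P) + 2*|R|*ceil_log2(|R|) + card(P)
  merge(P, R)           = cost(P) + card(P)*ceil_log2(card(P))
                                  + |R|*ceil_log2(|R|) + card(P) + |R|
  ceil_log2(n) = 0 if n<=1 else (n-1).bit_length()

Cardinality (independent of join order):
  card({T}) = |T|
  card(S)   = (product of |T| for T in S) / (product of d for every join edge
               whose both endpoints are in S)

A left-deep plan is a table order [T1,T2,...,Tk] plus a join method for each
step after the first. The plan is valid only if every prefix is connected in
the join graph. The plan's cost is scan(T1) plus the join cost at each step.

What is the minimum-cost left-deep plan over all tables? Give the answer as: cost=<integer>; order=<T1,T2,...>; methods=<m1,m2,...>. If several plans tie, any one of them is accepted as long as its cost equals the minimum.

Selinger DP (subsets sized 1..n):
  {B}: scan cost=250, card=250
  {C}: scan cost=400, card=400
  {A}: scan cost=80, card=80
  {BC}: card=2500; try (B,hash)→4800, (C,merge)→6500, (B,merge)→6650, (C,hash)→7700, (C,nl)→100250, (B,nl)→100400; best=4800 via (B,hash)
  {AC}: card=8000; try (A,hash)→1920, (C,merge)→4720, (A,merge)→5040, (C,hash)→7360, (A,nl_idx)→11200, (C,nl)→32080 …(+1); best=1920 via (A,hash)
  {ABC}: card=50000; try (A,hash)→8420, (B,hash)→13920, (A,merge)→37940, (A,nl_idx)→72300, (B,merge)→116170, (A,nl)→204800 …(+1); best=8420 via (A,hash)

cost=8420; order=C,B,A; methods=hash,hash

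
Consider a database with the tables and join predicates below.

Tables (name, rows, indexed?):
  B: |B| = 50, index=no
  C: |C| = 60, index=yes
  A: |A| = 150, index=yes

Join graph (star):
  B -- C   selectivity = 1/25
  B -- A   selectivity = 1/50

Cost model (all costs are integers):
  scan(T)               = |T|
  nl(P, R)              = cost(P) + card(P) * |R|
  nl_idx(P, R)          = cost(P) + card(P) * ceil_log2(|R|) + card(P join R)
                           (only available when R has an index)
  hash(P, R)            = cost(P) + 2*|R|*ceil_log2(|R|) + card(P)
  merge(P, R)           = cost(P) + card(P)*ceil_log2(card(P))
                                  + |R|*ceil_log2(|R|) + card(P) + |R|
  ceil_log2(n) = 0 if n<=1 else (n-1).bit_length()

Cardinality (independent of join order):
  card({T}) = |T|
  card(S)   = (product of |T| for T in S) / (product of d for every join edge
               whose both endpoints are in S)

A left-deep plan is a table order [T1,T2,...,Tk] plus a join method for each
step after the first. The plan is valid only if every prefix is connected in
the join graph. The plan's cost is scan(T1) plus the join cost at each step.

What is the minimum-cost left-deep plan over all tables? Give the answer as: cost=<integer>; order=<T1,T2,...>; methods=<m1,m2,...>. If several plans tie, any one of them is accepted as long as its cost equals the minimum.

Selinger DP (subsets sized 1..n):
  {B}: scan cost=50, card=50
  {C}: scan cost=60, card=60
  {A}: scan cost=150, card=150
  {BC}: card=120; try (C,nl_idx)→470, (B,hash)→720, (C,hash)→820, (C,merge)→820, (B,merge)→830, (C,nl)→3050 …(+1); best=470 via (C,nl_idx)
  {AB}: card=150; try (A,nl_idx)→600, (B,hash)→900, (A,merge)→1750, (B,merge)→1850, (A,hash)→2500, (A,nl)→7550 …(+1); best=600 via (A,nl_idx)
  {ABC}: card=360; try (C,hash)→1470, (A,nl_idx)→1790, (C,nl_idx)→1860, (C,merge)→2370, (A,merge)→2780, (A,hash)→2990 …(+2); best=1470 via (C,hash)

cost=1470; order=B,A,C; methods=nl_idx,hash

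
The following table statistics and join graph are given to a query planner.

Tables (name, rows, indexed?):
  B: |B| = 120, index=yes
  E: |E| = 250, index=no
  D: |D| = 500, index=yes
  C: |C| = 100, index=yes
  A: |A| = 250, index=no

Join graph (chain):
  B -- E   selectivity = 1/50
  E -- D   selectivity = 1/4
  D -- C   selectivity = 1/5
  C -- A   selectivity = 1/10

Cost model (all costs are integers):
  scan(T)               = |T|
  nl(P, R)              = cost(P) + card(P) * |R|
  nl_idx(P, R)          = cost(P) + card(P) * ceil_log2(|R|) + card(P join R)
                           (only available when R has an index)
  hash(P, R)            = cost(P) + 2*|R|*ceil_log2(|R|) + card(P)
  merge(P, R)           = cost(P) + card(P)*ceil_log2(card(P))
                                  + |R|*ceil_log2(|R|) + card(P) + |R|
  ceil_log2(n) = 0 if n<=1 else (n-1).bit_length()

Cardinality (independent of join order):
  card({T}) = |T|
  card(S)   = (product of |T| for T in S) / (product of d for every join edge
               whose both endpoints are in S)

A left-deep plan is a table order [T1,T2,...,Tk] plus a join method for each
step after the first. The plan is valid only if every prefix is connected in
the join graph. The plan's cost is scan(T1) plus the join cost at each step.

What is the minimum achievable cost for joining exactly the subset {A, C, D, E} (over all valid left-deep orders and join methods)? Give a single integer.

267400

Selinger DP over subsets of {A,C,D,E}:
  {E}: scan cost=250, card=250
  {D}: scan cost=500, card=500
  {C}: scan cost=100, card=100
  {A}: scan cost=250, card=250
  {DE}: card=31250; try (E,hash)→5000, (D,merge)→7500, (E,merge)→7750, (D,hash)→9500, (D,nl_idx)→33750, (D,nl)→125250 …(+1); best=5000 via (E,hash)
  {CD}: card=10000; try (C,hash)→2400, (D,merge)→5900, (C,merge)→6300, (D,hash)→9200, (D,nl_idx)→11000, (C,nl_idx)→14000 …(+2); best=2400 via (C,hash)
  {AC}: card=2500; try (C,hash)→1900, (A,merge)→3150, (C,merge)→3300, (A,hash)→4200, (C,nl_idx)→4500, (A,nl)→25100 …(+1); best=1900 via (C,hash)
  {CDE}: card=625000; try (E,hash)→16400, (C,hash)→37650, (E,merge)→154650, (C,merge)→505800, (C,nl_idx)→848750, (E,nl)→2502400 …(+1); best=16400 via (E,hash)
  {ACD}: card=250000; try (D,hash)→13400, (A,hash)→16400, (D,merge)→39400, (A,merge)→154650, (D,nl_idx)→274400, (D,nl)→1251900 …(+1); best=13400 via (D,hash)
  {ACDE}: card=15625000; try (E,hash)→267400, (A,hash)→645400, (E,merge)→4765650, (A,merge)→13143650, (E,nl)→62513400, (A,nl)→156266400; best=267400 via (E,hash)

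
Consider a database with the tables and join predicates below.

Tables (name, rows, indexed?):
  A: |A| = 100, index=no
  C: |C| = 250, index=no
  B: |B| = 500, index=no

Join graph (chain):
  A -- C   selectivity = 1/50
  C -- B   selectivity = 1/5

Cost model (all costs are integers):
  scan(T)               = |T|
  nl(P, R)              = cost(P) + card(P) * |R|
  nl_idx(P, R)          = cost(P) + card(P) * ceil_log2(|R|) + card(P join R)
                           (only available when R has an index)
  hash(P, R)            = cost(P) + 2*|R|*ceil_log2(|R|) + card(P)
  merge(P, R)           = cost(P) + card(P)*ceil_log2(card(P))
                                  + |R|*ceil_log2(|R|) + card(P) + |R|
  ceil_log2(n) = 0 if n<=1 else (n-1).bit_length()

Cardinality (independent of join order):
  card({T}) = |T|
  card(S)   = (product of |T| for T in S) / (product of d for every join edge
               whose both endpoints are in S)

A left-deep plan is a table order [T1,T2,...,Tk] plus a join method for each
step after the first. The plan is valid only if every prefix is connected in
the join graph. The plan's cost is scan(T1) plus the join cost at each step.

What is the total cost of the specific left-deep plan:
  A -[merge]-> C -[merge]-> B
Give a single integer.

step 1: scan A: cost=100, card=100
step 2: join C via merge
    card(P join C) = 100*250/(50) = 500
    cost = 100 + 100*7 + 250*8 + 100 + 250 = 3150
step 3: join B via merge
    card(P join B) = 500*500/(5) = 50000
    cost = 3150 + 500*9 + 500*9 + 500 + 500 = 13150

13150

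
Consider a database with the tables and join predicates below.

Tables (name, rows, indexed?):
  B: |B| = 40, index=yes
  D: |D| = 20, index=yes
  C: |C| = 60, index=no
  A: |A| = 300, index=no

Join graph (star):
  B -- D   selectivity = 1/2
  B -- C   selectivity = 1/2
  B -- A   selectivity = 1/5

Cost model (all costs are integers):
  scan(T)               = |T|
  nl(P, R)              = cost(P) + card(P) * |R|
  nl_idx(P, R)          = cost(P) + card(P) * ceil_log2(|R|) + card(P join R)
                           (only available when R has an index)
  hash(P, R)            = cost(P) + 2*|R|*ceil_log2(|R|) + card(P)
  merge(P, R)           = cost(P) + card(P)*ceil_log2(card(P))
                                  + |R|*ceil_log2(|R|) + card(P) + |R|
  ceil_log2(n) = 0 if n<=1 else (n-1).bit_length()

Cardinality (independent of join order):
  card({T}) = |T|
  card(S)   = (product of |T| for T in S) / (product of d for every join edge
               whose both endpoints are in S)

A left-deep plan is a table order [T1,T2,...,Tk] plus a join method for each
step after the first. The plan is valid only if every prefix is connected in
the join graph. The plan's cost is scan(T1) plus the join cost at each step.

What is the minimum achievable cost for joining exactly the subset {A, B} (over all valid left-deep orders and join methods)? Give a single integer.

Selinger DP over subsets of {A,B}:
  {B}: scan cost=40, card=40
  {A}: scan cost=300, card=300
  {AB}: card=2400; try (B,hash)→1080, (A,merge)→3320, (B,merge)→3580, (B,nl_idx)→4500, (A,hash)→5480, (A,nl)→12040 …(+1); best=1080 via (B,hash)

1080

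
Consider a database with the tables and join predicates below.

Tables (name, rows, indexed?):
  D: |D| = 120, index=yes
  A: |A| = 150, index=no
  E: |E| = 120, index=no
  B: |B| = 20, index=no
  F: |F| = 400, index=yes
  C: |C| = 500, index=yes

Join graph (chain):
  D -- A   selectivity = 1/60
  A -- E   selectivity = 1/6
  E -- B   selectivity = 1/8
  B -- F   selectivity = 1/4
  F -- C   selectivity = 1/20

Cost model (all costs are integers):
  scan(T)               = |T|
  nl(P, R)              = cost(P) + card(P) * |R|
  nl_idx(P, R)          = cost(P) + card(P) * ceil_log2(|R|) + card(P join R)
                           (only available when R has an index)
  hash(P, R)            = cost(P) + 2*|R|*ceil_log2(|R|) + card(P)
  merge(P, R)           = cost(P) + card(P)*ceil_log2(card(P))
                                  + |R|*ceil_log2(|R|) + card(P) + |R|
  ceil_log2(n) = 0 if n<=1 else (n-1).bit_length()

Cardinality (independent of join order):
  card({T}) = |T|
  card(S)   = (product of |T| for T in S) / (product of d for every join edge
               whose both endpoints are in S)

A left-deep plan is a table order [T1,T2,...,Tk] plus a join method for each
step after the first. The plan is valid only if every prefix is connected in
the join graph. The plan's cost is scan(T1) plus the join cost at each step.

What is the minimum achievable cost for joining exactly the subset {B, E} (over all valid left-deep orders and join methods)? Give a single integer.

440

Selinger DP over subsets of {B,E}:
  {E}: scan cost=120, card=120
  {B}: scan cost=20, card=20
  {BE}: card=300; try (B,hash)→440, (E,merge)→1100, (B,merge)→1200, (E,hash)→1720, (E,nl)→2420, (B,nl)→2520; best=440 via (B,hash)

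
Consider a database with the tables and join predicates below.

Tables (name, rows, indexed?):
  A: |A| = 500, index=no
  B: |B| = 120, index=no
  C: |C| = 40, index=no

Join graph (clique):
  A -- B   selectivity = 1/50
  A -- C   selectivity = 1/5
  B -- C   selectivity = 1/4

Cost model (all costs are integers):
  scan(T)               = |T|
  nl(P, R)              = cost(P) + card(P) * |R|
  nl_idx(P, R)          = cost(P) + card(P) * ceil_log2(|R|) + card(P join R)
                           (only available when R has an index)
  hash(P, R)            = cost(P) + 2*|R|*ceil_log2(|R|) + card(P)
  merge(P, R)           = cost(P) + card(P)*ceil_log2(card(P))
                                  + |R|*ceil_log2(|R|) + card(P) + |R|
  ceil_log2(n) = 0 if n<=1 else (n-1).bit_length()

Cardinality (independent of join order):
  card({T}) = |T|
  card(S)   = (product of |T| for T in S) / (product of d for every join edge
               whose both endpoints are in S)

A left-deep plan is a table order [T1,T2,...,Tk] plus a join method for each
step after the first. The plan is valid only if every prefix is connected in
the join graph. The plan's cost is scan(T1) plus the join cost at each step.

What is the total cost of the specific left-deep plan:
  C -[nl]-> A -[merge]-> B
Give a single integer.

step 1: scan C: cost=40, card=40
step 2: join A via nl
    card(P join A) = 40*500/(5) = 4000
    cost = 40 + 40*500 = 20040
step 3: join B via merge
    card(P join B) = 4000*120/(50*4) = 2400
    cost = 20040 + 4000*12 + 120*7 + 4000 + 120 = 73000

73000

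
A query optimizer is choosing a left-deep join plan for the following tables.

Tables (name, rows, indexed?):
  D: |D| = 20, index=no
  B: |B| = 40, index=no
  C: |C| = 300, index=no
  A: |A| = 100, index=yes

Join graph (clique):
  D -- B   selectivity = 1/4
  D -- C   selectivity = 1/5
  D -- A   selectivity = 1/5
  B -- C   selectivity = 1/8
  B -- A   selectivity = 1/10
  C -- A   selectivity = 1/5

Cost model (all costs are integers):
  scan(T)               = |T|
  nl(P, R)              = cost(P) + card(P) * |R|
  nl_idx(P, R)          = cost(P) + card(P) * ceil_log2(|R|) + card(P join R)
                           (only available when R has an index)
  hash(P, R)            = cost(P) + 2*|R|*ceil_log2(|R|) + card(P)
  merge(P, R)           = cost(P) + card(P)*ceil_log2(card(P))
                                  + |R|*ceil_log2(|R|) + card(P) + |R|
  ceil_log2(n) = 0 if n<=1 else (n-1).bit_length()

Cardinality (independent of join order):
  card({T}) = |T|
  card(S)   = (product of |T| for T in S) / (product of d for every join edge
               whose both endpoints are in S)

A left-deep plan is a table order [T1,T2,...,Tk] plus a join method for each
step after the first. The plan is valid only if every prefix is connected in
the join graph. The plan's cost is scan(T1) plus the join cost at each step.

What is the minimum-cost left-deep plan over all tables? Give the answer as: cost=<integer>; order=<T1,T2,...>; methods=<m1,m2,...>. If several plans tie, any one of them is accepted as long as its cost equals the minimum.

Selinger DP (subsets sized 1..n):
  {D}: scan cost=20, card=20
  {B}: scan cost=40, card=40
  {C}: scan cost=300, card=300
  {A}: scan cost=100, card=100
  {BD}: card=200; try (D,hash)→280, (B,merge)→420, (D,merge)→440, (B,hash)→520, (B,nl)→820, (D,nl)→840; best=280 via (D,hash)
  {CD}: card=1200; try (D,hash)→800, (C,merge)→3140, (D,merge)→3420, (C,hash)→5440, (C,nl)→6020, (D,nl)→6300; best=800 via (D,hash)
  {AD}: card=400; try (D,hash)→400, (A,nl_idx)→560, (A,merge)→940, (D,merge)→1020, (A,hash)→1440, (A,nl)→2020 …(+1); best=400 via (D,hash)
  {BC}: card=1500; try (B,hash)→1080, (C,merge)→3320, (B,merge)→3580, (C,hash)→5480, (C,nl)→12040, (B,nl)→12300; best=1080 via (B,hash)
  {AB}: card=400; try (B,hash)→680, (A,nl_idx)→720, (A,merge)→1120, (B,merge)→1180, (A,hash)→1480, (A,nl)→4040 …(+1); best=680 via (B,hash)
  {AC}: card=6000; try (A,hash)→2000, (C,merge)→3900, (A,merge)→4100, (C,hash)→5600, (A,nl_idx)→8400, (C,nl)→30100 …(+1); best=2000 via (A,hash)
  {BCD}: card=1500; try (B,hash)→2480, (D,hash)→2780, (C,merge)→5080, (C,hash)→5880, (B,merge)→15480, (D,merge)→19200 …(+3); best=2480 via (B,hash)
  {ABD}: card=400; try (D,hash)→1280, (B,hash)→1280, (A,hash)→1880, (A,nl_idx)→2080, (A,merge)→2880, (B,merge)→4680 …(+4); best=1280 via (D,hash)
  {ACD}: card=4800; try (A,hash)→3400, (C,hash)→6200, (C,merge)→7400, (D,hash)→8200, (A,nl_idx)→14000, (A,merge)→16000 …(+4); best=3400 via (A,hash)
  {ABC}: card=3000; try (A,hash)→3980, (C,hash)→6480, (C,merge)→7680, (B,hash)→8480, (A,nl_idx)→14580, (A,merge)→19880 …(+4); best=3980 via (A,hash)
  {ABCD}: card=600; try (A,hash)→5380, (C,hash)→7080, (D,hash)→7180, (C,merge)→8280, (B,hash)→8680, (A,nl_idx)→13580 …(+7); best=5380 via (A,hash)

cost=5380; order=C,D,B,A; methods=hash,hash,hash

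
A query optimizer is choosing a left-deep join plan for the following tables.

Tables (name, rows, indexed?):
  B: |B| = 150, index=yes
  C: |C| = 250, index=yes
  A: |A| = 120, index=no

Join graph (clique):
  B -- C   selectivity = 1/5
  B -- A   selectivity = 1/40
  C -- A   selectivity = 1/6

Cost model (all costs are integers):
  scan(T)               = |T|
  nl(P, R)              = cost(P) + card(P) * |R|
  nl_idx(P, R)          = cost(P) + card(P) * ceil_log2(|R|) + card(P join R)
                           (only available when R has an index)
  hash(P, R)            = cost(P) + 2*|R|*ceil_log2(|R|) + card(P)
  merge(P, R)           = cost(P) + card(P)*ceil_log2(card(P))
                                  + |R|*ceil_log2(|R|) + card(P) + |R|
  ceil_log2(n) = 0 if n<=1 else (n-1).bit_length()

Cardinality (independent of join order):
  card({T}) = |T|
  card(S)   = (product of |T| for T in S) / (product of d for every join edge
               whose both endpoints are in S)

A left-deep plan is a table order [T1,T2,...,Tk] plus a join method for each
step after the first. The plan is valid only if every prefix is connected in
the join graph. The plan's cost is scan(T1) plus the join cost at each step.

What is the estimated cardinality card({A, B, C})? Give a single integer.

3750

Tables in S: A(120), B(150), C(250)
Edges inside S: B-C(d=5), B-A(d=40), C-A(d=6)
numerator = 120 * 150 * 250 = 4500000
denominator = 5 * 40 * 6 = 1200
card(S) = 4500000 / 1200 = 3750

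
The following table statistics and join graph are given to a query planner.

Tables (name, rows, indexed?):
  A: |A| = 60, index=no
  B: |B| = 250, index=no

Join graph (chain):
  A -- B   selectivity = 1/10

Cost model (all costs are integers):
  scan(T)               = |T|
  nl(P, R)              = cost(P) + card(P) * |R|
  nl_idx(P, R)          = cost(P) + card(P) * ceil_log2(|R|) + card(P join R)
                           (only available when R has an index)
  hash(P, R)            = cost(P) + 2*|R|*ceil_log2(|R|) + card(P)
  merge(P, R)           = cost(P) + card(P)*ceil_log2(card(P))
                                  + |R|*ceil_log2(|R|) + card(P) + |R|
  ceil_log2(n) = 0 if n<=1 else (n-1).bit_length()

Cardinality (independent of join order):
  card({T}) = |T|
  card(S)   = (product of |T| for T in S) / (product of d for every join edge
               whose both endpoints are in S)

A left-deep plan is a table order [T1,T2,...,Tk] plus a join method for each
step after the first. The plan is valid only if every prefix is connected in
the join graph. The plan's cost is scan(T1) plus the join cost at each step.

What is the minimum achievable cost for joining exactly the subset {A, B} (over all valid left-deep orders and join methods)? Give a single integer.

1220

Selinger DP over subsets of {A,B}:
  {A}: scan cost=60, card=60
  {B}: scan cost=250, card=250
  {AB}: card=1500; try (A,hash)→1220, (B,merge)→2730, (A,merge)→2920, (B,hash)→4120, (B,nl)→15060, (A,nl)→15250; best=1220 via (A,hash)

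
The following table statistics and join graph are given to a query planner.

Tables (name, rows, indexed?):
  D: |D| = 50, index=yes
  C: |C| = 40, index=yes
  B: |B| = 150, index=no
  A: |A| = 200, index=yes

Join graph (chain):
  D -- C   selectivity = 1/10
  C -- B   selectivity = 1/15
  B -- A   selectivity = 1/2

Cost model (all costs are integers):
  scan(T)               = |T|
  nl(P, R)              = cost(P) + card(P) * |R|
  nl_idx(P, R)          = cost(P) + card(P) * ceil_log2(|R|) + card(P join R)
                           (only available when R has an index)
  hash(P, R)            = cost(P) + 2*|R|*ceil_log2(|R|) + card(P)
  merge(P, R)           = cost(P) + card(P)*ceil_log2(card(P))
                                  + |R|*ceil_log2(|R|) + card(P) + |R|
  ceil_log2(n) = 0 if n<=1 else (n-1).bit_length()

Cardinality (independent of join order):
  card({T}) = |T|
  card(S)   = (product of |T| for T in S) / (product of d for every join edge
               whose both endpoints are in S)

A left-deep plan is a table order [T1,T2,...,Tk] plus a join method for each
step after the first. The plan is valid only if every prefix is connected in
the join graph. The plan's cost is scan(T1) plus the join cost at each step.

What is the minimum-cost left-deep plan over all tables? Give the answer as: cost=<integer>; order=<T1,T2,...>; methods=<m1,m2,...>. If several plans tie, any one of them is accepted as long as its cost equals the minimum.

Selinger DP (subsets sized 1..n):
  {D}: scan cost=50, card=50
  {C}: scan cost=40, card=40
  {B}: scan cost=150, card=150
  {A}: scan cost=200, card=200
  {CD}: card=200; try (D,nl_idx)→480, (C,nl_idx)→550, (C,hash)→580, (D,merge)→670, (D,hash)→680, (C,merge)→680 …(+2); best=480 via (D,nl_idx)
  {BC}: card=400; try (C,hash)→780, (C,nl_idx)→1450, (B,merge)→1670, (C,merge)→1780, (B,hash)→2480, (B,nl)→6040 …(+1); best=780 via (C,hash)
  {AB}: card=15000; try (B,hash)→2800, (A,merge)→3300, (B,merge)→3350, (A,hash)→3500, (A,nl_idx)→16350, (A,nl)→30150 …(+1); best=2800 via (B,hash)
  {BCD}: card=2000; try (D,hash)→1780, (B,hash)→3080, (B,merge)→3630, (D,merge)→5130, (D,nl_idx)→5180, (D,nl)→20780 …(+1); best=1780 via (D,hash)
  {ABC}: card=40000; try (A,hash)→4380, (A,merge)→6580, (C,hash)→18280, (A,nl_idx)→43980, (A,nl)→80780, (C,nl_idx)→132800 …(+2); best=4380 via (A,hash)
  {ABCD}: card=200000; try (A,hash)→6980, (A,merge)→27580, (D,hash)→44980, (A,nl_idx)→217780, (A,nl)→401780, (D,nl_idx)→444380 …(+2); best=6980 via (A,hash)

cost=6980; order=B,C,D,A; methods=hash,hash,hash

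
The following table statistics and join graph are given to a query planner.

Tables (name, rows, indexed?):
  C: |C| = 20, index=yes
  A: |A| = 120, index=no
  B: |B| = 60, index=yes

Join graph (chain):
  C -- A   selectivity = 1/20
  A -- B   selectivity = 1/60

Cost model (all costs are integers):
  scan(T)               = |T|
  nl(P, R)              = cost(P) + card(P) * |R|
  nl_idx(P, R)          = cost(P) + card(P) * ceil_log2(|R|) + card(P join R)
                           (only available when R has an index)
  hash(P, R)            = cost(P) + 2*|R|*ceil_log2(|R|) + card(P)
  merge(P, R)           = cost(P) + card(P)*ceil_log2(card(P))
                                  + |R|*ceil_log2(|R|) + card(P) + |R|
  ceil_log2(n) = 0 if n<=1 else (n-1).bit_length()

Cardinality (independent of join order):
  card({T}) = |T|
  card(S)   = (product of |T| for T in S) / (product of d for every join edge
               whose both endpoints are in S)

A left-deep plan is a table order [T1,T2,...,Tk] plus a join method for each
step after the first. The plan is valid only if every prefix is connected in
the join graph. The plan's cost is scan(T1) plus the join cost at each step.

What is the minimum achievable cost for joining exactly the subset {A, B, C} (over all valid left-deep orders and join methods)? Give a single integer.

Selinger DP over subsets of {A,B,C}:
  {C}: scan cost=20, card=20
  {A}: scan cost=120, card=120
  {B}: scan cost=60, card=60
  {AC}: card=120; try (C,hash)→440, (C,nl_idx)→840, (A,merge)→1100, (C,merge)→1200, (A,hash)→1720, (A,nl)→2420 …(+1); best=440 via (C,hash)
  {AB}: card=120; try (B,hash)→960, (B,nl_idx)→960, (A,merge)→1440, (B,merge)→1500, (A,hash)→1800, (A,nl)→7260 …(+1); best=960 via (B,hash)
  {ABC}: card=120; try (C,hash)→1280, (B,hash)→1280, (B,nl_idx)→1280, (C,nl_idx)→1680, (B,merge)→1820, (C,merge)→2040 …(+2); best=1280 via (C,hash)

1280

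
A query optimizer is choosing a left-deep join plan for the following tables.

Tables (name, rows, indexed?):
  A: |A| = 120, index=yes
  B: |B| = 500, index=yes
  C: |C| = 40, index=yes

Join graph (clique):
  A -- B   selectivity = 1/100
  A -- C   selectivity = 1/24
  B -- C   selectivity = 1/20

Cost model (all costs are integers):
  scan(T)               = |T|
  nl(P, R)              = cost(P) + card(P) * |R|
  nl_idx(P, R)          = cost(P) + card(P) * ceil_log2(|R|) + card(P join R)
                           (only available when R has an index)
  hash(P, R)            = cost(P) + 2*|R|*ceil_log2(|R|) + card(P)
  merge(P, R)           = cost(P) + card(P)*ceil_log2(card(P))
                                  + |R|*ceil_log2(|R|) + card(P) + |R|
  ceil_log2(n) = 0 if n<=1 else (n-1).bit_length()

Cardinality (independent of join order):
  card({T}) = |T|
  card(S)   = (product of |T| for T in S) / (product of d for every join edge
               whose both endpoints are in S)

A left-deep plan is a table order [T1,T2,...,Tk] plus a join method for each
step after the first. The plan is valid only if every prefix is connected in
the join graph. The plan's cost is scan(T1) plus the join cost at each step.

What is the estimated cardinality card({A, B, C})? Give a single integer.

Tables in S: A(120), B(500), C(40)
Edges inside S: A-B(d=100), A-C(d=24), B-C(d=20)
numerator = 120 * 500 * 40 = 2400000
denominator = 100 * 24 * 20 = 48000
card(S) = 2400000 / 48000 = 50

50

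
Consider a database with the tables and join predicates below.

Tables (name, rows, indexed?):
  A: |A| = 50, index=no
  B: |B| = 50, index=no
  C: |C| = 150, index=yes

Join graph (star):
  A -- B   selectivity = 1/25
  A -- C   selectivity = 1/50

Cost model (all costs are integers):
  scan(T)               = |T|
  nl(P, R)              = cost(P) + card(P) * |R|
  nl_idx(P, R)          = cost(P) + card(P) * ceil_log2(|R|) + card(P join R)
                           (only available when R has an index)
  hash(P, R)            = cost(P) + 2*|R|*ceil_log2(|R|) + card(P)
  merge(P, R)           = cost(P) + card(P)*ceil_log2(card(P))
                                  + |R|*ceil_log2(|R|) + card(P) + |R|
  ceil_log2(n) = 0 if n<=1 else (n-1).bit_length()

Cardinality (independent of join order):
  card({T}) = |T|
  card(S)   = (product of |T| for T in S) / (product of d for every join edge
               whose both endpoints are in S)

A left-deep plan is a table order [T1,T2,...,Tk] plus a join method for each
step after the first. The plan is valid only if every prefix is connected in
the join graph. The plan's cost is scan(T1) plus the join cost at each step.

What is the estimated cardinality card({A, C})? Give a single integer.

150

Tables in S: A(50), C(150)
Edges inside S: A-C(d=50)
numerator = 50 * 150 = 7500
denominator = 50 = 50
card(S) = 7500 / 50 = 150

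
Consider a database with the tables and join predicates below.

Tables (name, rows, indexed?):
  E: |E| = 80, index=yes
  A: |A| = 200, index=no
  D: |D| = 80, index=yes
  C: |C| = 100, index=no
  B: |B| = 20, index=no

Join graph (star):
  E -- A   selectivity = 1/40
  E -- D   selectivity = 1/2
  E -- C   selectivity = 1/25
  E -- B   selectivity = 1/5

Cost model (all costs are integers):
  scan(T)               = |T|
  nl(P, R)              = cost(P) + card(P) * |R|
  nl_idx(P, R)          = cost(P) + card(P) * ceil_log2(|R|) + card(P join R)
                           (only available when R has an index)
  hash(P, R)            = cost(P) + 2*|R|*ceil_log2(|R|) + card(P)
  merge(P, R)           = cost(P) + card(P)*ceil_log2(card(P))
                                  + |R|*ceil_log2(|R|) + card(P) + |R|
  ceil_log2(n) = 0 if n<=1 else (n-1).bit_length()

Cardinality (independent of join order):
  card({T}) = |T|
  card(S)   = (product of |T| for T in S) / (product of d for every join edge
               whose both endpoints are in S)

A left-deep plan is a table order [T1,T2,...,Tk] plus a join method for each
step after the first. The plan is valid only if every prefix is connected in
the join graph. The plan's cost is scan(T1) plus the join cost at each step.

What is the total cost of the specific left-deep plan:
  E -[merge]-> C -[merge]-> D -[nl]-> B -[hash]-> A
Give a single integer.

315760

step 1: scan E: cost=80, card=80
step 2: join C via merge
    card(P join C) = 80*100/(25) = 320
    cost = 80 + 80*7 + 100*7 + 80 + 100 = 1520
step 3: join D via merge
    card(P join D) = 320*80/(2) = 12800
    cost = 1520 + 320*9 + 80*7 + 320 + 80 = 5360
step 4: join B via nl
    card(P join B) = 12800*20/(5) = 51200
    cost = 5360 + 12800*20 = 261360
step 5: join A via hash
    card(P join A) = 51200*200/(40) = 256000
    cost = 261360 + 2*200*8 + 51200 = 315760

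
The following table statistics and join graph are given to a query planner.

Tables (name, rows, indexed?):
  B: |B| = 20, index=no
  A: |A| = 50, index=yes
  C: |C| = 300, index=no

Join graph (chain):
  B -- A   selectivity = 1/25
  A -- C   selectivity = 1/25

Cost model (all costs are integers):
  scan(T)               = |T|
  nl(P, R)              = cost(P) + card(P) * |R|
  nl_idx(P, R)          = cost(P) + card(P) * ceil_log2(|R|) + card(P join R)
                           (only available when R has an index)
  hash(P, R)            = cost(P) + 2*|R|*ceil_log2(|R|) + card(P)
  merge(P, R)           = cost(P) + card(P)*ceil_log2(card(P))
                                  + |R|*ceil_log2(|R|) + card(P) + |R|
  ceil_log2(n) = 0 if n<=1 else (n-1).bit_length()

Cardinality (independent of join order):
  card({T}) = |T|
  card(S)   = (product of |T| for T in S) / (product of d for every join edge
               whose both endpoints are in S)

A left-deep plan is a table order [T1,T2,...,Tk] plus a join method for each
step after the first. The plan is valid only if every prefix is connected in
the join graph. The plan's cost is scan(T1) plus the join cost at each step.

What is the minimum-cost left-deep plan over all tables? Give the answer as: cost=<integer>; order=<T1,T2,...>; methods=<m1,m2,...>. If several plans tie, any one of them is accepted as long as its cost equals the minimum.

cost=2000; order=C,A,B; methods=hash,hash

Selinger DP (subsets sized 1..n):
  {B}: scan cost=20, card=20
  {A}: scan cost=50, card=50
  {C}: scan cost=300, card=300
  {AB}: card=40; try (A,nl_idx)→180, (B,hash)→300, (A,merge)→490, (B,merge)→520, (A,hash)→640, (A,nl)→1020 …(+1); best=180 via (A,nl_idx)
  {AC}: card=600; try (A,hash)→1200, (A,nl_idx)→2700, (C,merge)→3400, (A,merge)→3650, (C,hash)→5500, (C,nl)→15050 …(+1); best=1200 via (A,hash)
  {ABC}: card=480; try (B,hash)→2000, (C,merge)→3460, (C,hash)→5620, (B,merge)→7920, (C,nl)→12180, (B,nl)→13200; best=2000 via (B,hash)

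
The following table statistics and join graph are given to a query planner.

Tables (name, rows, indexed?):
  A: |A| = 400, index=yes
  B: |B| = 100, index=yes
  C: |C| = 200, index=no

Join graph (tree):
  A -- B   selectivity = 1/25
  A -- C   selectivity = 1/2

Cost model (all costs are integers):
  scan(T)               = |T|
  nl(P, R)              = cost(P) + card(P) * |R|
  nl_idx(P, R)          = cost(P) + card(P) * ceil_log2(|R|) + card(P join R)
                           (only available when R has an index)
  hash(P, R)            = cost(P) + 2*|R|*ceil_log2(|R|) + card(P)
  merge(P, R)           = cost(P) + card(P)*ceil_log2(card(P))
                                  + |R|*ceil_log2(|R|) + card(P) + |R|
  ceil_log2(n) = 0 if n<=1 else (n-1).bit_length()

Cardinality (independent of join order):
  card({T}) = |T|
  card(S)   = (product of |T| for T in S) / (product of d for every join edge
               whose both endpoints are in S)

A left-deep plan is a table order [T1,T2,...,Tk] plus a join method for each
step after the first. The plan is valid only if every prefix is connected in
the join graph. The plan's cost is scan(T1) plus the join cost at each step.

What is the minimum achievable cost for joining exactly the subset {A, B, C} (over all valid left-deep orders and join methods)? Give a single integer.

7000

Selinger DP over subsets of {A,B,C}:
  {A}: scan cost=400, card=400
  {B}: scan cost=100, card=100
  {C}: scan cost=200, card=200
  {AB}: card=1600; try (B,hash)→2200, (A,nl_idx)→2600, (B,nl_idx)→4800, (A,merge)→4900, (B,merge)→5200, (A,hash)→7400 …(+2); best=2200 via (B,hash)
  {AC}: card=40000; try (C,hash)→4000, (A,merge)→6000, (C,merge)→6200, (A,hash)→7600, (A,nl_idx)→42000, (A,nl)→80200 …(+1); best=4000 via (C,hash)
  {ABC}: card=160000; try (C,hash)→7000, (C,merge)→23200, (B,hash)→45400, (C,nl)→322200, (B,nl_idx)→444000, (B,merge)→684800 …(+1); best=7000 via (C,hash)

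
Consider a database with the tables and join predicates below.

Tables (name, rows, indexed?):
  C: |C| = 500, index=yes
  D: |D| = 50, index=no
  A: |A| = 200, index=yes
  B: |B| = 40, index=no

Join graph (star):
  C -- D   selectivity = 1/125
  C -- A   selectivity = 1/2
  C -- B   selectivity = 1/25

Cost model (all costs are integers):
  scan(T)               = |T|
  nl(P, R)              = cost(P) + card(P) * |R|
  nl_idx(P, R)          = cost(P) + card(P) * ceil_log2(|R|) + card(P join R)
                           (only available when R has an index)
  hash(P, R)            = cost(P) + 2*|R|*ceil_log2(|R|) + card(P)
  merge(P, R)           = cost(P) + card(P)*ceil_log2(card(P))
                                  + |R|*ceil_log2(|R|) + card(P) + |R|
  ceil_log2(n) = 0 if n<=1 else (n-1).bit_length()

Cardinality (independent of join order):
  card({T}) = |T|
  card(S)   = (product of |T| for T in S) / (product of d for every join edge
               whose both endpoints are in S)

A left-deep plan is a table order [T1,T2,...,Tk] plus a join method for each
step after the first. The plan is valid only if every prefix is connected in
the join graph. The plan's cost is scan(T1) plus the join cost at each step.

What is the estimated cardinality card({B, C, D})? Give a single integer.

Tables in S: B(40), C(500), D(50)
Edges inside S: C-D(d=125), C-B(d=25)
numerator = 40 * 500 * 50 = 1000000
denominator = 125 * 25 = 3125
card(S) = 1000000 / 3125 = 320

320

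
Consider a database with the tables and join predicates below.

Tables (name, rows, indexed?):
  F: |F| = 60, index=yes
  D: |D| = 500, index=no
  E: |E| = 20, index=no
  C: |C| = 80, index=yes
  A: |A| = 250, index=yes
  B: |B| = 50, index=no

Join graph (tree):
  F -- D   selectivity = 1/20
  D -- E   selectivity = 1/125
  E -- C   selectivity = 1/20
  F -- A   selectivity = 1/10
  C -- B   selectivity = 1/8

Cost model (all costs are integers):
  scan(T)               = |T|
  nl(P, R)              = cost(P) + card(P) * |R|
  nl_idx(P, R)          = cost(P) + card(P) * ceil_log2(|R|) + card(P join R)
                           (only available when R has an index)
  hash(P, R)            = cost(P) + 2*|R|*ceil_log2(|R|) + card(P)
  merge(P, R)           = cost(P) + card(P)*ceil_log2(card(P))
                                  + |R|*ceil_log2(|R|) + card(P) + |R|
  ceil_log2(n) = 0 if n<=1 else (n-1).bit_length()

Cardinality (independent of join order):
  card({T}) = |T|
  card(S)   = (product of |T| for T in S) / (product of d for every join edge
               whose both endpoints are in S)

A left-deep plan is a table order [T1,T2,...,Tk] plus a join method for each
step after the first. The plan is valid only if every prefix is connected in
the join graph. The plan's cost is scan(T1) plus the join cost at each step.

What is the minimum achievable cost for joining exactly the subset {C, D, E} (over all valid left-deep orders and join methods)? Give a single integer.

Selinger DP over subsets of {C,D,E}:
  {D}: scan cost=500, card=500
  {E}: scan cost=20, card=20
  {C}: scan cost=80, card=80
  {DE}: card=80; try (E,hash)→1200, (D,merge)→5140, (E,merge)→5620, (D,hash)→9040, (D,nl)→10020, (E,nl)→10500; best=1200 via (E,hash)
  {CE}: card=80; try (C,nl_idx)→240, (E,hash)→360, (C,merge)→780, (E,merge)→840, (C,hash)→1160, (C,nl)→1620 …(+1); best=240 via (C,nl_idx)
  {CDE}: card=320; try (C,nl_idx)→2080, (C,hash)→2400, (C,merge)→2480, (D,merge)→5880, (C,nl)→7600, (D,hash)→9320 …(+1); best=2080 via (C,nl_idx)

2080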